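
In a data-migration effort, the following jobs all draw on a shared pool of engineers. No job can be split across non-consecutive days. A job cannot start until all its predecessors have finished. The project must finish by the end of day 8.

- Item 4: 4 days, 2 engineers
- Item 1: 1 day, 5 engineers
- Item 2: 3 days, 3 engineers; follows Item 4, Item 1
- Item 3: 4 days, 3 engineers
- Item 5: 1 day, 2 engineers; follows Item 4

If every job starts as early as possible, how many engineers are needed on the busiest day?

Early-start schedule: Item 4@1, Item 1@1, Item 2@5, Item 3@1, Item 5@5.
Load per day: day 1: 10, day 2: 5, day 3: 5, day 4: 5, day 5: 5, day 6: 3, day 7: 3, day 8: 0.
Peak is 10.

10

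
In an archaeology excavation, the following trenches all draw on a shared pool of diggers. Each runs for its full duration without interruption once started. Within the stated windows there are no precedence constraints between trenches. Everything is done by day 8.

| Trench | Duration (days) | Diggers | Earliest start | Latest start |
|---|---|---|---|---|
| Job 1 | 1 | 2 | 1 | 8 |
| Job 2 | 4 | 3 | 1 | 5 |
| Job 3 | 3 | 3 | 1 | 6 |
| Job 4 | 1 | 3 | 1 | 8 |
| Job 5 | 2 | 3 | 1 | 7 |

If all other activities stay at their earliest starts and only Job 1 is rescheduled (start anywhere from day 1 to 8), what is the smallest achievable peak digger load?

Job 1@1: d1:14  d2:9  d3:6  d4:3  d5:0  d6:0  d7:0  d8:0 → peak 14
Job 1@2: d1:12  d2:11  d3:6  d4:3  d5:0  d6:0  d7:0  d8:0 → peak 12
Job 1@3: d1:12  d2:9  d3:8  d4:3  d5:0  d6:0  d7:0  d8:0 → peak 12
Job 1@4: d1:12  d2:9  d3:6  d4:5  d5:0  d6:0  d7:0  d8:0 → peak 12
Job 1@5: d1:12  d2:9  d3:6  d4:3  d5:2  d6:0  d7:0  d8:0 → peak 12
Job 1@6: d1:12  d2:9  d3:6  d4:3  d5:0  d6:2  d7:0  d8:0 → peak 12
Job 1@7: d1:12  d2:9  d3:6  d4:3  d5:0  d6:0  d7:2  d8:0 → peak 12
Job 1@8: d1:12  d2:9  d3:6  d4:3  d5:0  d6:0  d7:0  d8:2 → peak 12
Best is Job 1@2, peak 12.

12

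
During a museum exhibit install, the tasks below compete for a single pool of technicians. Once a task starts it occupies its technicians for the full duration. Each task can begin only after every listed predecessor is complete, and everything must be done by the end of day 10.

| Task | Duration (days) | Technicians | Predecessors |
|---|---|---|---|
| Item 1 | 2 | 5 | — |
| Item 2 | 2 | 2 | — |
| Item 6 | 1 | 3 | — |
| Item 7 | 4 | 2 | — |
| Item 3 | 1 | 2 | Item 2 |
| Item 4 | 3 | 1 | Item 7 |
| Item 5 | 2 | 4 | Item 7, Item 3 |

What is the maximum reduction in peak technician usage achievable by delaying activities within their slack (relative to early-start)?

Early-start peak: d1:12  d2:9  d3:4  d4:2  d5:5  d6:5  d7:1  d8:0  d9:0  d10:0 ⇒ 12.
Leveled (Item 1@1, Item 2@3, Item 6@3, Item 7@4, Item 3@5, Item 4@8, Item 5@8): d1:5  d2:5  d3:5  d4:4  d5:4  d6:2  d7:2  d8:5  d9:5  d10:1 ⇒ 5.
Reduction 12 − 5 = 7.

7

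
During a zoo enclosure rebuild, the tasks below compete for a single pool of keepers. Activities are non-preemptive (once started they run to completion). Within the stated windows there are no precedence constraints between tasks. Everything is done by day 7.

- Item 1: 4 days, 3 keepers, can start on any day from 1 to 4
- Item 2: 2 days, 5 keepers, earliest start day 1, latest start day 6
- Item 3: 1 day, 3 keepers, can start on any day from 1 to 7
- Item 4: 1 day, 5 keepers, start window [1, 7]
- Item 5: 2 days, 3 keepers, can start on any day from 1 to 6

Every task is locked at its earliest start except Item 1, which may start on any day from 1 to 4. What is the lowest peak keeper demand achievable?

16

Item 1@1: d1:19  d2:11  d3:3  d4:3  d5:0  d6:0  d7:0 → peak 19
Item 1@2: d1:16  d2:11  d3:3  d4:3  d5:3  d6:0  d7:0 → peak 16
Item 1@3: d1:16  d2:8  d3:3  d4:3  d5:3  d6:3  d7:0 → peak 16
Item 1@4: d1:16  d2:8  d3:0  d4:3  d5:3  d6:3  d7:3 → peak 16
Best is Item 1@2, peak 16.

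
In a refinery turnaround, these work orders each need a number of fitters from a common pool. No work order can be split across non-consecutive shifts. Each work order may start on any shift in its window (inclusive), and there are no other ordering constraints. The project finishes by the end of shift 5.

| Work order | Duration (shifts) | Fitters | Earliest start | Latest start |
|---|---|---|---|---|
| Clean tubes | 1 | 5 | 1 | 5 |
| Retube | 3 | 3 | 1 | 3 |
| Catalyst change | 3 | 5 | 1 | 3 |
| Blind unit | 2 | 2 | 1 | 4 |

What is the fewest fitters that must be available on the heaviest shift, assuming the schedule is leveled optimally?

8

Early-start (Clean tubes@1, Retube@1, Catalyst change@1, Blind unit@1) gives peak 15: s1:15  s2:10  s3:8  s4:0  s5:0.
Shift Catalyst change→2, Blind unit→4.
Schedule Clean tubes@1, Retube@1, Catalyst change@2, Blind unit@4: s1:8  s2:8  s3:8  s4:7  s5:2 — peak 8.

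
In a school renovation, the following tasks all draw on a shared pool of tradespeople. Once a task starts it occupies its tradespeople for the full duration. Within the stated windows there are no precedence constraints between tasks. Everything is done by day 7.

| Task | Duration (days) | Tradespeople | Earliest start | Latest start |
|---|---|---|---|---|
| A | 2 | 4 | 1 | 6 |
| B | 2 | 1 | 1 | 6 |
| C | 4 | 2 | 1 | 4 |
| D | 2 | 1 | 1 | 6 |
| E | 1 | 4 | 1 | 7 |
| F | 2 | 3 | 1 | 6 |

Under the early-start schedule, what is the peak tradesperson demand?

15

Early-start schedule: A@1, B@1, C@1, D@1, E@1, F@1.
Load per day: day 1: 15, day 2: 11, day 3: 2, day 4: 2, day 5: 0, day 6: 0, day 7: 0.
Peak is 15.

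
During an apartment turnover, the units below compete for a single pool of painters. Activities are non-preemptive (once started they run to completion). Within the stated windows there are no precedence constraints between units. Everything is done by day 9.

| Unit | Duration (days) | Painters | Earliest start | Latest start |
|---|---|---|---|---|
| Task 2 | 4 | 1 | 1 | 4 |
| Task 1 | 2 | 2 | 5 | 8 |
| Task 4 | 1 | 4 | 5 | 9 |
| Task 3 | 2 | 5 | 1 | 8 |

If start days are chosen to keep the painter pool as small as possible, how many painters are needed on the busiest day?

Early-start (Task 2@1, Task 1@5, Task 4@5, Task 3@1) gives peak 6: d1:6  d2:6  d3:1  d4:1  d5:6  d6:2  d7:0  d8:0  d9:0.
Shift Task 4→7, Task 3→8.
Schedule Task 2@1, Task 1@5, Task 4@7, Task 3@8: d1:1  d2:1  d3:1  d4:1  d5:2  d6:2  d7:4  d8:5  d9:5 — peak 5.

5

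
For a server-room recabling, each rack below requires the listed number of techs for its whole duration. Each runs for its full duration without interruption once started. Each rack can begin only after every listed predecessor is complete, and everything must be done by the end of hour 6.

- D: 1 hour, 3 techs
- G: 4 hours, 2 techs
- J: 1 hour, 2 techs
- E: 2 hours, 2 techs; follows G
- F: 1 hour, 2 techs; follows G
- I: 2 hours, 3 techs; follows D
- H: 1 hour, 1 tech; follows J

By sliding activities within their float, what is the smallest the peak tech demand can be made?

5

Early-start (D@1, G@1, J@1, E@5, F@5, I@2, H@2) gives peak 7: h1:7  h2:6  h3:5  h4:2  h5:4  h6:2.
Shift J→2, I→3, H→5.
Schedule D@1, G@1, J@2, E@5, F@5, I@3, H@5: h1:5  h2:4  h3:5  h4:5  h5:5  h6:2 — peak 5.
Total tech-hours = 26 over 6 hours ⇒ peak ≥ ⌈26/6⌉ = 5, so 5 is optimal.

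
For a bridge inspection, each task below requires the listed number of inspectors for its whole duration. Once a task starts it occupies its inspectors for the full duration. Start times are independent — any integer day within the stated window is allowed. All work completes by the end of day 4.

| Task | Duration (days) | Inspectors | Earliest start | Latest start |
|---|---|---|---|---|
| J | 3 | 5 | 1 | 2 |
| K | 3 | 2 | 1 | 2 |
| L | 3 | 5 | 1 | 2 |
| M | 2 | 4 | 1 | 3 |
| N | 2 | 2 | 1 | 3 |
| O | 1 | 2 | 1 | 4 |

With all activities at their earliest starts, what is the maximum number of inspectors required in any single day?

20

Early-start schedule: J@1, K@1, L@1, M@1, N@1, O@1.
Load per day: day 1: 20, day 2: 18, day 3: 12, day 4: 0.
Peak is 20.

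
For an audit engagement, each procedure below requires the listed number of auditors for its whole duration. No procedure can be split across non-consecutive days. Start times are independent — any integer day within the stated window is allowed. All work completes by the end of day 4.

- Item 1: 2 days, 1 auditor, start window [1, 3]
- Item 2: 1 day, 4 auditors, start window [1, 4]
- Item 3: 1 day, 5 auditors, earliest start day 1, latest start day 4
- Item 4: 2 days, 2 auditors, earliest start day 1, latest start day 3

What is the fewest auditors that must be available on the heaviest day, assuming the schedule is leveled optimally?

Early-start (Item 1@1, Item 2@1, Item 3@1, Item 4@1) gives peak 12: d1:12  d2:3  d3:0  d4:0.
Shift Item 3→4, Item 4→2.
Schedule Item 1@1, Item 2@1, Item 3@4, Item 4@2: d1:5  d2:3  d3:2  d4:5 — peak 5.

5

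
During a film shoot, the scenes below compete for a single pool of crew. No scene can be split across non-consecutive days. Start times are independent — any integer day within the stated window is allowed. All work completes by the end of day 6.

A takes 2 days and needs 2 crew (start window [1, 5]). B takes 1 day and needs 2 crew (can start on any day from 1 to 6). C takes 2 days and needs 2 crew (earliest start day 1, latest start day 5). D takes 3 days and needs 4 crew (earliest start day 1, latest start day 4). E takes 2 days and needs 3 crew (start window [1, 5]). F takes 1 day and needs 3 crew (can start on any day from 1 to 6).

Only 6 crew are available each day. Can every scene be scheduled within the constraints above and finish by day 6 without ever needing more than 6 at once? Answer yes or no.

Schedule A@1, B@1, C@3, D@2, E@5, F@5: d1:4  d2:6  d3:6  d4:6  d5:6  d6:3 — peak 6 ≤ 6.

yes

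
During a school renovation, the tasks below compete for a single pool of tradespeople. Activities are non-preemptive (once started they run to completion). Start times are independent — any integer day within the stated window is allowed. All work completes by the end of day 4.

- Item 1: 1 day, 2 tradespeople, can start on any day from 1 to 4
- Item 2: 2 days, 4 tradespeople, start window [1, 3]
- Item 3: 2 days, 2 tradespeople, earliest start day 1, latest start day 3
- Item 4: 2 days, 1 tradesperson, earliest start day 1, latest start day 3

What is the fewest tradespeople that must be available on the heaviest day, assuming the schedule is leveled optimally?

Early-start (Item 1@1, Item 2@1, Item 3@1, Item 4@1) gives peak 9: d1:9  d2:7  d3:0  d4:0.
Shift Item 2→3.
Schedule Item 1@1, Item 2@3, Item 3@1, Item 4@1: d1:5  d2:3  d3:4  d4:4 — peak 5.

5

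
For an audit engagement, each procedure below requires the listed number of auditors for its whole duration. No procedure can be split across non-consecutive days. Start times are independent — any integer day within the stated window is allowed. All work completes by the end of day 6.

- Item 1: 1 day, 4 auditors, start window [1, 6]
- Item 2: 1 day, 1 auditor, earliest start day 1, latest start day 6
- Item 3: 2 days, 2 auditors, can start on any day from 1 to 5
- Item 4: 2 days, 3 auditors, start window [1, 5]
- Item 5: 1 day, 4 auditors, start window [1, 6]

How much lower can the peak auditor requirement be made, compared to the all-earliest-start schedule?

Early-start peak: d1:14  d2:5  d3:0  d4:0  d5:0  d6:0 ⇒ 14.
Leveled (Item 1@1, Item 2@2, Item 3@2, Item 4@4, Item 5@6): d1:4  d2:3  d3:2  d4:3  d5:3  d6:4 ⇒ 4.
Reduction 14 − 4 = 10.

10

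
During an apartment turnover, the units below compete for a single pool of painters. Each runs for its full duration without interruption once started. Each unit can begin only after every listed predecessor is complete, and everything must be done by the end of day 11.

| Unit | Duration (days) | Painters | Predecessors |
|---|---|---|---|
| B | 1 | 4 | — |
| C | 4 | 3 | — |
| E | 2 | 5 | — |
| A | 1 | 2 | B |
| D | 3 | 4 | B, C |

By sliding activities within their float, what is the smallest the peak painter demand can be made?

5

Early-start (B@1, C@1, E@1, A@2, D@5) gives peak 12: d1:12  d2:10  d3:3  d4:3  d5:4  d6:4  d7:4  d8:0  d9:0  d10:0  d11:0.
Shift C→2, E→6, D→8.
Schedule B@1, C@2, E@6, A@2, D@8: d1:4  d2:5  d3:3  d4:3  d5:3  d6:5  d7:5  d8:4  d9:4  d10:4  d11:0 — peak 5.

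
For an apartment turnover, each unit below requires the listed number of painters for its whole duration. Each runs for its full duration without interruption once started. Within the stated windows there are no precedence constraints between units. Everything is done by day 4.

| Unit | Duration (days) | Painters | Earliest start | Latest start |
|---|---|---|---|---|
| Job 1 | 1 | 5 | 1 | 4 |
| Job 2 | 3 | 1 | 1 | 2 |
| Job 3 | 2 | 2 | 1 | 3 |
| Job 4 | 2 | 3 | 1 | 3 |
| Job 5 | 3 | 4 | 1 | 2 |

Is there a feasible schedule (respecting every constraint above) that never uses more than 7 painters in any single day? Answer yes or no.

no

Total painter-days = 30; over 4 days the average is 30/4 > 7, so some day must exceed 7.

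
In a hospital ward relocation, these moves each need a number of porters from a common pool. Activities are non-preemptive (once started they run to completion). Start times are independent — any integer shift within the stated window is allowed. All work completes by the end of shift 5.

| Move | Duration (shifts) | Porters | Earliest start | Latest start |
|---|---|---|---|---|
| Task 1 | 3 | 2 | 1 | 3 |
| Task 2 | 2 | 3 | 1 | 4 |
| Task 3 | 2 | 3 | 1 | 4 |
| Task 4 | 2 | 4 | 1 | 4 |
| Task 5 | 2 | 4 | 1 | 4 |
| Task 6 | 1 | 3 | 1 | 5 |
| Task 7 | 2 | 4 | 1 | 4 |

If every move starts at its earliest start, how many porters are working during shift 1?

23

At early start, shift 1 has: Task 1, Task 2, Task 3, Task 4, Task 5, Task 6, Task 7.
Demand: 2 + 3 + 3 + 4 + 4 + 3 + 4 = 23.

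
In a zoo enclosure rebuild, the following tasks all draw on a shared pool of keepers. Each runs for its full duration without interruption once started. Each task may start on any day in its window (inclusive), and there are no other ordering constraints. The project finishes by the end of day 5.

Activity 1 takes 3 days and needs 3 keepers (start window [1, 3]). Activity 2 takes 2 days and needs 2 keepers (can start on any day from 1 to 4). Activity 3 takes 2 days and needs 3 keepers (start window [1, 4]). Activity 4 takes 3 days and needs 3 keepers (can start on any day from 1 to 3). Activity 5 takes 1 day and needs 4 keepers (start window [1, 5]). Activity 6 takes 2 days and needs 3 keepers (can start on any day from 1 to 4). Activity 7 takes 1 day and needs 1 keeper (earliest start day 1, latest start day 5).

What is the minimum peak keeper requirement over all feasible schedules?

9

Early-start (Activity 1@1, Activity 2@1, Activity 3@1, Activity 4@1, Activity 5@1, Activity 6@1, Activity 7@1) gives peak 19: d1:19  d2:14  d3:6  d4:0  d5:0.
Shift Activity 4→3, Activity 5→5, Activity 6→3.
Schedule Activity 1@1, Activity 2@1, Activity 3@1, Activity 4@3, Activity 5@5, Activity 6@3, Activity 7@1: d1:9  d2:8  d3:9  d4:6  d5:7 — peak 9.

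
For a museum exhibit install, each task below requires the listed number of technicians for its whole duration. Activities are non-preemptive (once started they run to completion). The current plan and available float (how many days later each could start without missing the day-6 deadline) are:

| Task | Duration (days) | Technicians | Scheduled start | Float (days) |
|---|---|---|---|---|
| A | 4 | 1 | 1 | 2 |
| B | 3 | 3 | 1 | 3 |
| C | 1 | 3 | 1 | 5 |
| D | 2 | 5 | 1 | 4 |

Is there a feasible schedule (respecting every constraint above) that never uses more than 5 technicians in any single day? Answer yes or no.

Schedule A@1, B@1, C@4, D@5: d1:4  d2:4  d3:4  d4:4  d5:5  d6:5 — peak 5 ≤ 5.

yes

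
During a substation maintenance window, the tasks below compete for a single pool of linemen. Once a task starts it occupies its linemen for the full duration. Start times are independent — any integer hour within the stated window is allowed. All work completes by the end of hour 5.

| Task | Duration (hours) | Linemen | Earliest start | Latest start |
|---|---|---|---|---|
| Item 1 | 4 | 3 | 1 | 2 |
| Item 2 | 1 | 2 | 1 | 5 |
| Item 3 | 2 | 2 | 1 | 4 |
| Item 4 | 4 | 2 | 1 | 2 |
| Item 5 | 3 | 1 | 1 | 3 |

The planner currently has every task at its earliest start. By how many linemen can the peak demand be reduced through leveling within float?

Early-start peak: h1:10  h2:8  h3:6  h4:5  h5:0 ⇒ 10.
Leveled (Item 1@1, Item 2@1, Item 3@1, Item 4@2, Item 5@3): h1:7  h2:7  h3:6  h4:6  h5:3 ⇒ 7.
Reduction 10 − 7 = 3.

3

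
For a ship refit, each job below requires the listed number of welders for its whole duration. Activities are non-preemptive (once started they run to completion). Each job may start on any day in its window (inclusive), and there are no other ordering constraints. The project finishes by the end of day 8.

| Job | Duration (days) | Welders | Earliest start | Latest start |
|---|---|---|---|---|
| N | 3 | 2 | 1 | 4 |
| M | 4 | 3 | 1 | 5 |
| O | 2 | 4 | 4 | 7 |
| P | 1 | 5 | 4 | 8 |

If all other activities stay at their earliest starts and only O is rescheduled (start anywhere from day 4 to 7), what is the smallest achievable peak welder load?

8

O@4: d1:5  d2:5  d3:5  d4:12  d5:4  d6:0  d7:0  d8:0 → peak 12
O@5: d1:5  d2:5  d3:5  d4:8  d5:4  d6:4  d7:0  d8:0 → peak 8
O@6: d1:5  d2:5  d3:5  d4:8  d5:0  d6:4  d7:4  d8:0 → peak 8
O@7: d1:5  d2:5  d3:5  d4:8  d5:0  d6:0  d7:4  d8:4 → peak 8
Best is O@5, peak 8.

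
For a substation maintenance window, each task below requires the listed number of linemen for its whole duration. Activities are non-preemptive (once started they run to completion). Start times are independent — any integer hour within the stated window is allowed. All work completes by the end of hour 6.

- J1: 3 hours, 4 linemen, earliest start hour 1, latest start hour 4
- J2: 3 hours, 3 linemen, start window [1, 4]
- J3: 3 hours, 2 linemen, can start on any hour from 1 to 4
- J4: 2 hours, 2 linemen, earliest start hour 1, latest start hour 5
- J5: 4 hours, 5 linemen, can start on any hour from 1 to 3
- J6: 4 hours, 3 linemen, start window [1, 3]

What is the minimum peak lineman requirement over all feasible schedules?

Early-start (J1@1, J2@1, J3@1, J4@1, J5@1, J6@1) gives peak 19: h1:19  h2:19  h3:17  h4:8  h5:0  h6:0.
Shift J2→4, J3→4, J6→3.
Schedule J1@1, J2@4, J3@4, J4@1, J5@1, J6@3: h1:11  h2:11  h3:12  h4:13  h5:8  h6:8 — peak 13.

13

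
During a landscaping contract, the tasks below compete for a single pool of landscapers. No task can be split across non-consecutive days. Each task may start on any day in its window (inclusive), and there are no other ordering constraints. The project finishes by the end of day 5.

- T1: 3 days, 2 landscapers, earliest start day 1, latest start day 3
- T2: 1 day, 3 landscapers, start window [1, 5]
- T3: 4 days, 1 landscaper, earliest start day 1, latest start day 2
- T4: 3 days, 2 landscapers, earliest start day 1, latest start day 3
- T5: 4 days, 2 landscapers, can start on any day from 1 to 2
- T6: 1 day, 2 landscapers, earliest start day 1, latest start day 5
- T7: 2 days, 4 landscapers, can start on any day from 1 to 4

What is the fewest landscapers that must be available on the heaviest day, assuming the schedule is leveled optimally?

Early-start (T1@1, T2@1, T3@1, T4@1, T5@1, T6@1, T7@1) gives peak 16: d1:16  d2:11  d3:7  d4:3  d5:0.
Shift T5→2, T6→5, T7→4.
Schedule T1@1, T2@1, T3@1, T4@1, T5@2, T6@5, T7@4: d1:8  d2:7  d3:7  d4:7  d5:8 — peak 8.
Total landscaper-days = 37 over 5 days ⇒ peak ≥ ⌈37/5⌉ = 8, so 8 is optimal.

8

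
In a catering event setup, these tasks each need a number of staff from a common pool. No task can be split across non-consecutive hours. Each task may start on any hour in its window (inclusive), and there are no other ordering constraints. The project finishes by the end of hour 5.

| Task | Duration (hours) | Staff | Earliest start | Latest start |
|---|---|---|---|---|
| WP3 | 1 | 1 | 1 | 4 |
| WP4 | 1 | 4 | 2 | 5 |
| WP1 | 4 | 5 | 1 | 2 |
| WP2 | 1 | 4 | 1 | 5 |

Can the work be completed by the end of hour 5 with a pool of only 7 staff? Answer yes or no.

The minimum achievable peak is 8; 7 < 8, so no feasible schedule stays within the cap.

no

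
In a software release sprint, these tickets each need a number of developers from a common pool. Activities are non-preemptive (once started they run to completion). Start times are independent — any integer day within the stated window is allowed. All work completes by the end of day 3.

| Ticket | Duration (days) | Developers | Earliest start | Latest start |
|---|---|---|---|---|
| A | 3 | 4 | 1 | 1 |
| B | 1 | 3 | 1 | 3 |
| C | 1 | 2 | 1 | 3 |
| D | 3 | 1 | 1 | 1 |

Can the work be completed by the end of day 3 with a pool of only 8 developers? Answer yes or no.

yes

Schedule A@1, B@1, C@2, D@1: d1:8  d2:7  d3:5 — peak 8 ≤ 8.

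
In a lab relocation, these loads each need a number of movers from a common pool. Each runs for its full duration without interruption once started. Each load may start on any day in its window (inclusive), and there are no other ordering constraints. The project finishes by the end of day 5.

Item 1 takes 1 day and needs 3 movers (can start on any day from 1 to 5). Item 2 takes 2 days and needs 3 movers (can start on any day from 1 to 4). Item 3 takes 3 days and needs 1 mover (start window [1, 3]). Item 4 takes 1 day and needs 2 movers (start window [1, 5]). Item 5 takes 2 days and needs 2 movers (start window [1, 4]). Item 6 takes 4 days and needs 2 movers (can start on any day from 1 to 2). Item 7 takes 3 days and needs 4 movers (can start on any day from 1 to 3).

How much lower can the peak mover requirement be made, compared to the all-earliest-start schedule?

9

Early-start peak: d1:17  d2:12  d3:7  d4:2  d5:0 ⇒ 17.
Leveled (Item 1@1, Item 2@1, Item 3@1, Item 4@2, Item 5@4, Item 6@2, Item 7@3): d1:7  d2:8  d3:7  d4:8  d5:8 ⇒ 8.
Reduction 17 − 8 = 9.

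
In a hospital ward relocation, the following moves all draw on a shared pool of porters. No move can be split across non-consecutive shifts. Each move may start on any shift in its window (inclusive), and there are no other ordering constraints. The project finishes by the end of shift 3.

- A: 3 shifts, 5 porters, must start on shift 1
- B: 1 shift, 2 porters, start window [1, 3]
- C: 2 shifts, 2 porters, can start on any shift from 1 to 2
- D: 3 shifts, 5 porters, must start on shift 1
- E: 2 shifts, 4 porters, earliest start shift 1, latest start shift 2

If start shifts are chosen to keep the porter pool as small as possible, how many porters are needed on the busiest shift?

16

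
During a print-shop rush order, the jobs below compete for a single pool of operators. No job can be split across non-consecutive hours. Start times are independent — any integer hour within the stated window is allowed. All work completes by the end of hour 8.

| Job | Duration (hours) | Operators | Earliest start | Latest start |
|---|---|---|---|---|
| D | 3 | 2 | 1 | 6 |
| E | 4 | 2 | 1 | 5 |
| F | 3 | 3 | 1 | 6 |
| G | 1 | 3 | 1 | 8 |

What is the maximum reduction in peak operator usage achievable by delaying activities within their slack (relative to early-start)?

6

Early-start peak: h1:10  h2:7  h3:7  h4:2  h5:0  h6:0  h7:0  h8:0 ⇒ 10.
Leveled (D@1, E@1, F@5, G@8): h1:4  h2:4  h3:4  h4:2  h5:3  h6:3  h7:3  h8:3 ⇒ 4.
Reduction 10 − 4 = 6.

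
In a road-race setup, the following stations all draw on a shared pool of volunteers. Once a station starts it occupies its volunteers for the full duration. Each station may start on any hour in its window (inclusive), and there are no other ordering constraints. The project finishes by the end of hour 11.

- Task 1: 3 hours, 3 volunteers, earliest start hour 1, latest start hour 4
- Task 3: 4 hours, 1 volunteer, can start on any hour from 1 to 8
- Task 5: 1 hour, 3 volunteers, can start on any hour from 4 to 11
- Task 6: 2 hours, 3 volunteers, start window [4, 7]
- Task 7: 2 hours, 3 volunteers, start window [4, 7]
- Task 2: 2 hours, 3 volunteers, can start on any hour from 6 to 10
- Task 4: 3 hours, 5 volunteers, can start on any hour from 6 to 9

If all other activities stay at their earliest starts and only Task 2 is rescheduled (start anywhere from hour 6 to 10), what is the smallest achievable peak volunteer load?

10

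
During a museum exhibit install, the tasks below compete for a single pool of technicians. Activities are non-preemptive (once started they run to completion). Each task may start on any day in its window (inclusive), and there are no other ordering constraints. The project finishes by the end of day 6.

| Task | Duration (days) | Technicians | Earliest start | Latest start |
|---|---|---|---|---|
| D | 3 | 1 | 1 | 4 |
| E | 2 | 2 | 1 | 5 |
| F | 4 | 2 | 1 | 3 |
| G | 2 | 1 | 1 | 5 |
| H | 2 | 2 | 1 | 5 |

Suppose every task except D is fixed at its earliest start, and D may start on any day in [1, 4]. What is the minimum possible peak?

D@1: d1:8  d2:8  d3:3  d4:2  d5:0  d6:0 → peak 8
D@2: d1:7  d2:8  d3:3  d4:3  d5:0  d6:0 → peak 8
D@3: d1:7  d2:7  d3:3  d4:3  d5:1  d6:0 → peak 7
D@4: d1:7  d2:7  d3:2  d4:3  d5:1  d6:1 → peak 7
Best is D@3, peak 7.

7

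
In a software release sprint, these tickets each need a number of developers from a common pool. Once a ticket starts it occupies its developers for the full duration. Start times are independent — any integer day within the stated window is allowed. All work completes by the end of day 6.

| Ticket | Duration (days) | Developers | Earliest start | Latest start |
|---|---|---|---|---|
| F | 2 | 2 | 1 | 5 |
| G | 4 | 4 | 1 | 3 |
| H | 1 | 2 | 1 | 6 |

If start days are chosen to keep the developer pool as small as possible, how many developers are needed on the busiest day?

4

Early-start (F@1, G@1, H@1) gives peak 8: d1:8  d2:6  d3:4  d4:4  d5:0  d6:0.
Shift G→3.
Schedule F@1, G@3, H@1: d1:4  d2:2  d3:4  d4:4  d5:4  d6:4 — peak 4.
Total developer-days = 22 over 6 days ⇒ peak ≥ ⌈22/6⌉ = 4, so 4 is optimal.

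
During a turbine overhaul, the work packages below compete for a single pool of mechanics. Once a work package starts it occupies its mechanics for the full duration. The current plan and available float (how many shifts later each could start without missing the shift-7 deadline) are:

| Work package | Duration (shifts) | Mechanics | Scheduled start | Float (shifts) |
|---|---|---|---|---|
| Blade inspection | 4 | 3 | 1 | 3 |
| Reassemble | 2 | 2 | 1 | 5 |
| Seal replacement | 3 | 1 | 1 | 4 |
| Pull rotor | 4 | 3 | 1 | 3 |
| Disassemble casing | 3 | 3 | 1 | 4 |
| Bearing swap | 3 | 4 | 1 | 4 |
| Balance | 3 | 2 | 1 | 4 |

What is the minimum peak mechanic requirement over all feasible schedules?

9

Early-start (Blade inspection@1, Reassemble@1, Seal replacement@1, Pull rotor@1, Disassemble casing@1, Bearing swap@1, Balance@1) gives peak 18: s1:18  s2:18  s3:16  s4:6  s5:0  s6:0  s7:0.
Shift Disassemble casing→4, Bearing swap→5, Balance→5.
Schedule Blade inspection@1, Reassemble@1, Seal replacement@1, Pull rotor@1, Disassemble casing@4, Bearing swap@5, Balance@5: s1:9  s2:9  s3:7  s4:9  s5:9  s6:9  s7:6 — peak 9.
Total mechanic-shifts = 58 over 7 shifts ⇒ peak ≥ ⌈58/7⌉ = 9, so 9 is optimal.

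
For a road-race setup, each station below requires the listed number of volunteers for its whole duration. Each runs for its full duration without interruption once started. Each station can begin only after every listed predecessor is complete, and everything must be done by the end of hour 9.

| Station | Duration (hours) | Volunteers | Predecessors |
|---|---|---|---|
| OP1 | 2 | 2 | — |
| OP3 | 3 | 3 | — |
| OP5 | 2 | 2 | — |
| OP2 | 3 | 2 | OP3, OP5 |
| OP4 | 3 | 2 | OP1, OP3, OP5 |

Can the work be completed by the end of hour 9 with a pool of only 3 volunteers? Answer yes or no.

no

Total volunteer-hours = 29; over 9 hours the average is 29/9 > 3, so some hour must exceed 3.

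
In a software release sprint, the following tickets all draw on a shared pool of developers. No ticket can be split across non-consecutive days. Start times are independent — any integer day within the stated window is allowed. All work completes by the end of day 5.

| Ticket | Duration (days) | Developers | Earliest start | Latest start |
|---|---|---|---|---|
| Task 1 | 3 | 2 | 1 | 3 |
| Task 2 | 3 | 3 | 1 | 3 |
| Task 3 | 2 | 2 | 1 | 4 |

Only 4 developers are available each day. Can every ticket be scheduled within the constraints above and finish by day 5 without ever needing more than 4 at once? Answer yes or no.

no

The minimum achievable peak is 5; 4 < 5, so no feasible schedule stays within the cap.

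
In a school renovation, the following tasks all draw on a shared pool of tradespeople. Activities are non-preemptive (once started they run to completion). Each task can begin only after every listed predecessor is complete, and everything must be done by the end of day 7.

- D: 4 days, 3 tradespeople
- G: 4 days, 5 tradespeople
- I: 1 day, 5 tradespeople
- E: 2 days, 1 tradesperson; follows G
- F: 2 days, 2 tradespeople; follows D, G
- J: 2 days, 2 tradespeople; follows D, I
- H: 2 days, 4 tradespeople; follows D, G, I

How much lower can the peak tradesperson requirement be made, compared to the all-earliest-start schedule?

Early-start peak: d1:13  d2:8  d3:8  d4:8  d5:9  d6:9  d7:0 ⇒ 13.
Leveled (D@1, G@1, I@5, E@5, F@5, J@6, H@6): d1:8  d2:8  d3:8  d4:8  d5:8  d6:9  d7:6 ⇒ 9.
Reduction 13 − 9 = 4.

4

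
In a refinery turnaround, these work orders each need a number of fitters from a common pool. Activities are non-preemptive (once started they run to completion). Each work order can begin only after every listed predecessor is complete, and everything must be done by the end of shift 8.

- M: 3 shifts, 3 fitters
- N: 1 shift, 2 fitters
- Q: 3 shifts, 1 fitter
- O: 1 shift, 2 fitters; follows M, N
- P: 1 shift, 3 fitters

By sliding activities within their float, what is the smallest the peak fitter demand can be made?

3

Early-start (M@1, N@1, Q@1, O@4, P@1) gives peak 9: s1:9  s2:4  s3:4  s4:2  s5:0  s6:0  s7:0  s8:0.
Shift N→4, Q→4, O→5, P→7.
Schedule M@1, N@4, Q@4, O@5, P@7: s1:3  s2:3  s3:3  s4:3  s5:3  s6:1  s7:3  s8:0 — peak 3.
Total fitter-shifts = 19 over 8 shifts ⇒ peak ≥ ⌈19/8⌉ = 3, so 3 is optimal.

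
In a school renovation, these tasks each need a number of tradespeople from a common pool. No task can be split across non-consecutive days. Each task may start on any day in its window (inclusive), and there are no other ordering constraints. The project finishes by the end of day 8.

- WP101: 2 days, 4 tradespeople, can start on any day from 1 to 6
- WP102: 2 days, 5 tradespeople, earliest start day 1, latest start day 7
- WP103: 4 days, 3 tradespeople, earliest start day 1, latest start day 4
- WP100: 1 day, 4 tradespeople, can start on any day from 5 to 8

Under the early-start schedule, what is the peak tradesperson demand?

12

Early-start schedule: WP101@1, WP102@1, WP103@1, WP100@5.
Load per day: day 1: 12, day 2: 12, day 3: 3, day 4: 3, day 5: 4, day 6: 0, day 7: 0, day 8: 0.
Peak is 12.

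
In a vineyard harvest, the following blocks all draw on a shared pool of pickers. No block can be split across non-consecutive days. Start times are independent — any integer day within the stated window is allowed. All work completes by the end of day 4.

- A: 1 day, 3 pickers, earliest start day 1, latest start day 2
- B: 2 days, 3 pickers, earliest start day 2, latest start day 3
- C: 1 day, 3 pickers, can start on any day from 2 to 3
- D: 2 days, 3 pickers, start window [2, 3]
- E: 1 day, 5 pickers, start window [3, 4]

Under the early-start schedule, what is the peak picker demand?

11

Early-start schedule: A@1, B@2, C@2, D@2, E@3.
Load per day: day 1: 3, day 2: 9, day 3: 11, day 4: 0.
Peak is 11.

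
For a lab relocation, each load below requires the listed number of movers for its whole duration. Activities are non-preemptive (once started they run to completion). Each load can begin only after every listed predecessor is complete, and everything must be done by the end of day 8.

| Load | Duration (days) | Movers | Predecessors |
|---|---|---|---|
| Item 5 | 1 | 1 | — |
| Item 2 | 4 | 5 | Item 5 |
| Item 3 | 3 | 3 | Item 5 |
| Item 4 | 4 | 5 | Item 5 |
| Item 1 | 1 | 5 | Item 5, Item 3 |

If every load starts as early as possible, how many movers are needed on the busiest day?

15

Early-start schedule: Item 5@1, Item 2@2, Item 3@2, Item 4@2, Item 1@5.
Load per day: day 1: 1, day 2: 13, day 3: 13, day 4: 13, day 5: 15, day 6: 0, day 7: 0, day 8: 0.
Peak is 15.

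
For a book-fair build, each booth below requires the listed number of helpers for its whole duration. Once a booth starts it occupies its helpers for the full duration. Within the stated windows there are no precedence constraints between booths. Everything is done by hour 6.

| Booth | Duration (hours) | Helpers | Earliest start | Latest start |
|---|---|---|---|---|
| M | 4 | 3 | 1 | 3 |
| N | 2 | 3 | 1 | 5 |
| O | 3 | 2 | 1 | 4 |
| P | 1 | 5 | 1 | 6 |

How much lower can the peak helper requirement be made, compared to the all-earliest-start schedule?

Early-start peak: h1:13  h2:8  h3:5  h4:3  h5:0  h6:0 ⇒ 13.
Leveled (M@1, N@1, O@3, P@6): h1:6  h2:6  h3:5  h4:5  h5:2  h6:5 ⇒ 6.
Reduction 13 − 6 = 7.

7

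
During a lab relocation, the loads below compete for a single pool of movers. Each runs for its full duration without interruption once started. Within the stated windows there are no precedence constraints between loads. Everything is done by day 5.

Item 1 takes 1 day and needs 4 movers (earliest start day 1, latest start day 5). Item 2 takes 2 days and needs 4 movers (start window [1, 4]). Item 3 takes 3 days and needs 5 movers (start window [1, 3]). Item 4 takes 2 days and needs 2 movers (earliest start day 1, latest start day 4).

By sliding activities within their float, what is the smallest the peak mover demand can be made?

8

Early-start (Item 1@1, Item 2@1, Item 3@1, Item 4@1) gives peak 15: d1:15  d2:11  d3:5  d4:0  d5:0.
Shift Item 3→3, Item 4→2.
Schedule Item 1@1, Item 2@1, Item 3@3, Item 4@2: d1:8  d2:6  d3:7  d4:5  d5:5 — peak 8.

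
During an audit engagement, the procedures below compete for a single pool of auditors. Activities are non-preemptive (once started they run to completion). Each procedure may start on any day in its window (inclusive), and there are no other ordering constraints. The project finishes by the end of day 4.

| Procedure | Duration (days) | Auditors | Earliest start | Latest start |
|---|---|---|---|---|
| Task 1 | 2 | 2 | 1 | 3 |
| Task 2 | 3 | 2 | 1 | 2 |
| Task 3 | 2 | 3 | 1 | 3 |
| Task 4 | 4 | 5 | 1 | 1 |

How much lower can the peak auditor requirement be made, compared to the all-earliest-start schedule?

Early-start peak: d1:12  d2:12  d3:7  d4:5 ⇒ 12.
Leveled (Task 1@1, Task 2@1, Task 3@3, Task 4@1): d1:9  d2:9  d3:10  d4:8 ⇒ 10.
Reduction 12 − 10 = 2.

2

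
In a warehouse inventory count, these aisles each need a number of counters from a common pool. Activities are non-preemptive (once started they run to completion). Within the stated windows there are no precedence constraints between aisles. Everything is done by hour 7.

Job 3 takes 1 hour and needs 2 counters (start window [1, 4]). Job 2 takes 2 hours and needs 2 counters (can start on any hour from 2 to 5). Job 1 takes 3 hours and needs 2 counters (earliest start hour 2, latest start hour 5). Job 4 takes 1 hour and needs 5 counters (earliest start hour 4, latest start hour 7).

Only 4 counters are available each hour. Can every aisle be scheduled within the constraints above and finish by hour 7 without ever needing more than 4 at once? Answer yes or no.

The minimum achievable peak is 5; 4 < 5, so no feasible schedule stays within the cap.

no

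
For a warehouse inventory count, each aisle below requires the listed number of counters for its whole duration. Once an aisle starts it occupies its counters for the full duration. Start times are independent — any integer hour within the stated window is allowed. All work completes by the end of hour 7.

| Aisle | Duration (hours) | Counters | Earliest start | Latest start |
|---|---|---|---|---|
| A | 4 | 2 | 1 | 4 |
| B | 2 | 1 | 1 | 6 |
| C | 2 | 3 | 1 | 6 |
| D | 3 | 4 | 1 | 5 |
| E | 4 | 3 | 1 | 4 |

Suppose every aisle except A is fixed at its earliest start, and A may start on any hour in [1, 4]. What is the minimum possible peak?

A@1: h1:13  h2:13  h3:9  h4:5  h5:0  h6:0  h7:0 → peak 13
A@2: h1:11  h2:13  h3:9  h4:5  h5:2  h6:0  h7:0 → peak 13
A@3: h1:11  h2:11  h3:9  h4:5  h5:2  h6:2  h7:0 → peak 11
A@4: h1:11  h2:11  h3:7  h4:5  h5:2  h6:2  h7:2 → peak 11
Best is A@3, peak 11.

11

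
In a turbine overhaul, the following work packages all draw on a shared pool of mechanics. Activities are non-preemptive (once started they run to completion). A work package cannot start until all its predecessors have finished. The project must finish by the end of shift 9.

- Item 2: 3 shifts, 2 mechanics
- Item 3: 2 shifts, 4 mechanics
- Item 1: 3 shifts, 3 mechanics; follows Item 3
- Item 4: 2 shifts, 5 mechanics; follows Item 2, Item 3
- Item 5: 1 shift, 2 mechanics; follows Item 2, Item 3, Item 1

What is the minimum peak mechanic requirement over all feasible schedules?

Early-start (Item 2@1, Item 3@1, Item 1@3, Item 4@4, Item 5@6) gives peak 8: s1:6  s2:6  s3:5  s4:8  s5:8  s6:2  s7:0  s8:0  s9:0.
Shift Item 2→3, Item 4→6, Item 5→8.
Schedule Item 2@3, Item 3@1, Item 1@3, Item 4@6, Item 5@8: s1:4  s2:4  s3:5  s4:5  s5:5  s6:5  s7:5  s8:2  s9:0 — peak 5.

5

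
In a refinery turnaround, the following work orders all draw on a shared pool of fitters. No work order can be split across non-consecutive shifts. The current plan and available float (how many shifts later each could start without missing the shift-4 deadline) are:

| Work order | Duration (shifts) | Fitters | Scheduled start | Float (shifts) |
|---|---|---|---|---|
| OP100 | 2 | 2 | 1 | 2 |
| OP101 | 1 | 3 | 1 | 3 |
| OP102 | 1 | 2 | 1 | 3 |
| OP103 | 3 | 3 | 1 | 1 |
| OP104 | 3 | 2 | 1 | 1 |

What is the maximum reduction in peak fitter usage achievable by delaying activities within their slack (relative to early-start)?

Early-start peak: s1:12  s2:7  s3:5  s4:0 ⇒ 12.
Leveled (OP100@1, OP101@1, OP102@1, OP103@2, OP104@2): s1:7  s2:7  s3:5  s4:5 ⇒ 7.
Reduction 12 − 7 = 5.

5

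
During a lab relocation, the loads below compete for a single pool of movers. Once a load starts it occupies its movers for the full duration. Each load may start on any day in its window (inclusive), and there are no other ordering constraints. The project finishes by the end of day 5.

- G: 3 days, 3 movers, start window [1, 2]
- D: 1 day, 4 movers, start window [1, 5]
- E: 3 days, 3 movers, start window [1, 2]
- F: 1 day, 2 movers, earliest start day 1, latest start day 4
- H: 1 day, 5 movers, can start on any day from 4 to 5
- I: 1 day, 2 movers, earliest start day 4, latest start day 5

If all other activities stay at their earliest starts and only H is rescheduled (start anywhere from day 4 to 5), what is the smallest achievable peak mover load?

12

H@4: d1:12  d2:6  d3:6  d4:7  d5:0 → peak 12
H@5: d1:12  d2:6  d3:6  d4:2  d5:5 → peak 12
Best is H@4, peak 12.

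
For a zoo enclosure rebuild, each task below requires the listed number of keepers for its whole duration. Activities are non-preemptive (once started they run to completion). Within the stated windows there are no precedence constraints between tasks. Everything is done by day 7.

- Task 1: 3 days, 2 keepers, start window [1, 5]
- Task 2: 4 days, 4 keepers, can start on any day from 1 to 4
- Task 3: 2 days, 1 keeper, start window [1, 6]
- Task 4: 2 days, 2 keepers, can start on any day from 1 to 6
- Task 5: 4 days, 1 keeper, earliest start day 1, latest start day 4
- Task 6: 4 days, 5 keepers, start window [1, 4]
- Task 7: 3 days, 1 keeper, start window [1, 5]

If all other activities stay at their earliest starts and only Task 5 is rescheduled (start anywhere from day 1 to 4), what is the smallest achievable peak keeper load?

Task 5@1: d1:16  d2:16  d3:13  d4:10  d5:0  d6:0  d7:0 → peak 16
Task 5@2: d1:15  d2:16  d3:13  d4:10  d5:1  d6:0  d7:0 → peak 16
Task 5@3: d1:15  d2:15  d3:13  d4:10  d5:1  d6:1  d7:0 → peak 15
Task 5@4: d1:15  d2:15  d3:12  d4:10  d5:1  d6:1  d7:1 → peak 15
Best is Task 5@3, peak 15.

15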